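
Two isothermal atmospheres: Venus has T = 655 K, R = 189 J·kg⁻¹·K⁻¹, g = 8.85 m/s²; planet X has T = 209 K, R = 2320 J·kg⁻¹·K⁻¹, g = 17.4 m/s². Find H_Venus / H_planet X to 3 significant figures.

H = RT/g for each body.
H_Venus = 189 × 655 / 8.85 = 13988 m.
H_planet X = 2320 × 209 / 17.4 = 27867 m.
H_Venus/H_planet X = 13988/27867 = 0.50196.

H_Venus/H_planet X ≈ 0.502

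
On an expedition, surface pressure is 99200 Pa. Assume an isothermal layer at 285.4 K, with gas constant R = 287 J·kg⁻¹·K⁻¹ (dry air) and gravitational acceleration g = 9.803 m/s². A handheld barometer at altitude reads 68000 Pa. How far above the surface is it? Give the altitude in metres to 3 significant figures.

Scale height: H = RT/g = 287 × 285.4 / 9.803 = 8355.6 m.
Invert the barometric formula: z = H ln(P₀/P).
P₀/P = 99200/68000 = 1.4588; ln(1.4588) = 0.37761.
z = 8355.6 × 0.37761 = 3155.2 m.

z ≈ 3160 m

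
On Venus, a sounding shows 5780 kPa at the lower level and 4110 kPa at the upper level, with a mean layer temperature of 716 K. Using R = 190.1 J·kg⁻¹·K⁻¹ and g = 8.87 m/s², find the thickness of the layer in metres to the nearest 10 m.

Hypsometric equation: Δz = (R T̄/g) ln(P₁/P₂).
R T̄/g = 190.1 × 716 / 8.87 = 15345 m.
ln(5780/4110) = ln(1.4063) = 0.34096.
Δz = 15345 × 0.34096 = 5232.0 m.

Δz ≈ 5230 m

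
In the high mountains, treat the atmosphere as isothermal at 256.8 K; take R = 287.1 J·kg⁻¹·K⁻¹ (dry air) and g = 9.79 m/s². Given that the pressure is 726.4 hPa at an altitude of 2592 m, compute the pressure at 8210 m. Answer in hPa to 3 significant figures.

P ≈ 345 hPa

Scale height: H = RT/g = 287.1 × 256.8 / 9.79 = 7530.9 m.
Between two levels, P₂ = P₁ exp(−Δz/H) with Δz = z₂ − z₁.
Δz = 8210.0 − 2592.0 = 5618.0 m; Δz/H = 5618.0/7530.9 = 0.74599.
P₂ = 726.4 × exp(−0.74599) = 726.4 × 0.47426 = 344.50 hPa.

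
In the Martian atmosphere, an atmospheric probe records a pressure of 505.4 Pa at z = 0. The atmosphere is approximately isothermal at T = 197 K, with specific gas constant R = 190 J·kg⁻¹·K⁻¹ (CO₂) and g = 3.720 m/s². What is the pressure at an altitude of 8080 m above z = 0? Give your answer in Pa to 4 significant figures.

P ≈ 226.4 Pa

Scale height: H = RT/g = 190 × 197 / 3.720 = 10062 m.
Barometric formula: P = P₀ exp(−z/H).
z/H = 8080.0/10062 = 0.80302; exp(−0.80302) = 0.44797.
P = 505.4 × 0.44797 = 226.40 Pa.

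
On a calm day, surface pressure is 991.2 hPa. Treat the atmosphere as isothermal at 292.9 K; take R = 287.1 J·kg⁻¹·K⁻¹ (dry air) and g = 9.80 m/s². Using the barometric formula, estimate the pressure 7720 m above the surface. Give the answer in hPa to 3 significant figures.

Scale height: H = RT/g = 287.1 × 292.9 / 9.80 = 8580.8 m.
Barometric formula: P = P₀ exp(−z/H).
z/H = 7720.0/8580.8 = 0.89968; exp(−0.89968) = 0.40670.
P = 991.2 × 0.40670 = 403.12 hPa.

P ≈ 403 hPa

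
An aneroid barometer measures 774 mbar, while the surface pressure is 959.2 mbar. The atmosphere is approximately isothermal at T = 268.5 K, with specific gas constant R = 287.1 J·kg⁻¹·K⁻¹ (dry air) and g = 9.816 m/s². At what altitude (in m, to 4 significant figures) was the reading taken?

Scale height: H = RT/g = 287.1 × 268.5 / 9.816 = 7853.1 m.
Invert the barometric formula: z = H ln(P₀/P).
P₀/P = 959.2/774 = 1.2393; ln(1.2393) = 0.21455.
z = 7853.1 × 0.21455 = 1684.9 m.

z ≈ 1685 m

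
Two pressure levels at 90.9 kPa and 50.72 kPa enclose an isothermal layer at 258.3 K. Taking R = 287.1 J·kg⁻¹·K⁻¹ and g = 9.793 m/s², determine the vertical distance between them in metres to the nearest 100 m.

Δz ≈ 4400 m

Hypsometric equation: Δz = (R T̄/g) ln(P₁/P₂).
R T̄/g = 287.1 × 258.3 / 9.793 = 7572.5 m.
ln(90.9/50.72) = ln(1.7922) = 0.58344.
Δz = 7572.5 × 0.58344 = 4418.1 m.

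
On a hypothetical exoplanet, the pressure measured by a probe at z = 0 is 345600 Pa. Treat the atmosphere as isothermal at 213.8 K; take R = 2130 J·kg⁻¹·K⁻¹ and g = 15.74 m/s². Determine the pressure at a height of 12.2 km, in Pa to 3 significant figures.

P ≈ 227000 Pa

Scale height: H = RT/g = 2130 × 213.8 / 15.74 = 28932 m.
Barometric formula: P = P₀ exp(−z/H).
z/H = 12200/28932 = 0.42168; exp(−0.42168) = 0.65594.
P = 345600 × 0.65594 = 226690 Pa.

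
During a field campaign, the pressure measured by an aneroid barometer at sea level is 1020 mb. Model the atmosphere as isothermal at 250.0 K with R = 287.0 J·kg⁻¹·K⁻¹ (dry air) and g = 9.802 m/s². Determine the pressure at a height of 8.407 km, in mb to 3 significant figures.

Scale height: H = RT/g = 287.0 × 250.0 / 9.802 = 7319.9 m.
Barometric formula: P = P₀ exp(−z/H).
z/H = 8407.0/7319.9 = 1.1485; exp(−1.1485) = 0.31711.
P = 1020 × 0.31711 = 323.45 mb.

P ≈ 323 mb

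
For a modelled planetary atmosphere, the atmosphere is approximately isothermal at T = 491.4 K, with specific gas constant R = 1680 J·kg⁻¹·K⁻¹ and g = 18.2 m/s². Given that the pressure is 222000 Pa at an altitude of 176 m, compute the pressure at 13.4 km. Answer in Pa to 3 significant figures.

P ≈ 166000 Pa

Scale height: H = RT/g = 1680 × 491.4 / 18.2 = 45360 m.
Between two levels, P₂ = P₁ exp(−Δz/H) with Δz = z₂ − z₁.
Δz = 13400 − 176.00 = 13224 m; Δz/H = 13224/45360 = 0.29153.
P₂ = 222000 × exp(−0.29153) = 222000 × 0.74712 = 165860 Pa.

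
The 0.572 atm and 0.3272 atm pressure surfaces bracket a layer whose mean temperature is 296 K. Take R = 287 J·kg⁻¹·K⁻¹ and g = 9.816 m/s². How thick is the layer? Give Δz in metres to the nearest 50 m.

Hypsometric equation: Δz = (R T̄/g) ln(P₁/P₂).
R T̄/g = 287 × 296 / 9.816 = 8654.4 m.
ln(0.572/0.3272) = ln(1.7482) = 0.55859.
Δz = 8654.4 × 0.55859 = 4834.3 m.

Δz ≈ 4850 m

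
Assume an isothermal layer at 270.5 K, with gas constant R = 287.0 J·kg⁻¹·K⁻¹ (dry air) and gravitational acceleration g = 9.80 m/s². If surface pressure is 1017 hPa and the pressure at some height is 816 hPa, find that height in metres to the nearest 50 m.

Scale height: H = RT/g = 287.0 × 270.5 / 9.80 = 7921.8 m.
Invert the barometric formula: z = H ln(P₀/P).
P₀/P = 1017/816 = 1.2463; ln(1.2463) = 0.22018.
z = 7921.8 × 0.22018 = 1744.2 m.

z ≈ 1750 m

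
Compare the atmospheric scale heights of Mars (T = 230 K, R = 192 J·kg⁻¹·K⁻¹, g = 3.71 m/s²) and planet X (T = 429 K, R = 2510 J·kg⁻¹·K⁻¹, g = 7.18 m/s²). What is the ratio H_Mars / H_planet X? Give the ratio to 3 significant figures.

H_Mars/H_planet X ≈ 0.0794

H = RT/g for each body.
H_Mars = 192 × 230 / 3.71 = 11903 m.
H_planet X = 2510 × 429 / 7.18 = 149970 m.
H_Mars/H_planet X = 11903/149970 = 0.079369.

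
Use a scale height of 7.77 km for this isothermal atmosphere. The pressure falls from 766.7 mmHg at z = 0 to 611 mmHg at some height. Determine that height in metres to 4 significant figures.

Invert the barometric formula: z = H ln(P₀/P).
P₀/P = 766.7/611 = 1.2548; ln(1.2548) = 0.22698.
z = 7770.0 × 0.22698 = 1763.6 m.

z ≈ 1764 m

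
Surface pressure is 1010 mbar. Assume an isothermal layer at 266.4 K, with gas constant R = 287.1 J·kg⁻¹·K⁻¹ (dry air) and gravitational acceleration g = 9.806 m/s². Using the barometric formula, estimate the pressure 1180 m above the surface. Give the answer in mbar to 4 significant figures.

Scale height: H = RT/g = 287.1 × 266.4 / 9.806 = 7799.7 m.
Barometric formula: P = P₀ exp(−z/H).
z/H = 1180.0/7799.7 = 0.15129; exp(−0.15129) = 0.85960.
P = 1010 × 0.85960 = 868.20 mbar.

P ≈ 868.2 mbar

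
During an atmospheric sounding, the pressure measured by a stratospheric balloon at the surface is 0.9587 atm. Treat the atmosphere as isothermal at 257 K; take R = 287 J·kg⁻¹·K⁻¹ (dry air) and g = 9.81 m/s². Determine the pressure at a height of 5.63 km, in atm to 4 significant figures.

Scale height: H = RT/g = 287 × 257 / 9.81 = 7518.8 m.
Barometric formula: P = P₀ exp(−z/H).
z/H = 5630.0/7518.8 = 0.74879; exp(−0.74879) = 0.47294.
P = 0.9587 × 0.47294 = 0.45341 atm.

P ≈ 0.4534 atm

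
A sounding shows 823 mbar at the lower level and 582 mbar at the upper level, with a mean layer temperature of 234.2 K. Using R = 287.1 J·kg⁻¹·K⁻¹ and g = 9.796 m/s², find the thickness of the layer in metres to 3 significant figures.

Δz ≈ 2380 m

Hypsometric equation: Δz = (R T̄/g) ln(P₁/P₂).
R T̄/g = 287.1 × 234.2 / 9.796 = 6863.9 m.
ln(823/582) = ln(1.4141) = 0.34649.
Δz = 6863.9 × 0.34649 = 2378.3 m.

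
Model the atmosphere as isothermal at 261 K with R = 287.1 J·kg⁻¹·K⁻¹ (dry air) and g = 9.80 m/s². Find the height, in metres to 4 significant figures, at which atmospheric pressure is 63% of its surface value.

Scale height: H = RT/g = 287.1 × 261 / 9.80 = 7646.2 m.
Set P/P₀ = exp(−z/H) = 0.63, so z = −H ln(0.63).
−ln(0.63) = 0.46204; z = 7646.2 × 0.46204 = 3532.9 m.

z ≈ 3533 m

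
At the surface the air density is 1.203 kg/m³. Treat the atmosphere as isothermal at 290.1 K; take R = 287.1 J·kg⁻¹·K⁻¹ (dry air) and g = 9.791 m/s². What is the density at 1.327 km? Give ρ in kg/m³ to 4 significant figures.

ρ ≈ 1.029 kg/m³

Scale height: H = RT/g = 287.1 × 290.1 / 9.791 = 8506.6 m.
In an isothermal atmosphere, density decays like pressure: ρ = ρ₀ exp(−z/H).
z/H = 1327.0/8506.6 = 0.15600; exp(−0.15600) = 0.85556.
ρ = 1.203 × 0.85556 = 1.0292 kg/m³.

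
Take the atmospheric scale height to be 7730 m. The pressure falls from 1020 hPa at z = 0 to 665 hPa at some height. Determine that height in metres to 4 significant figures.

z ≈ 3307 m

Invert the barometric formula: z = H ln(P₀/P).
P₀/P = 1020/665 = 1.5338; ln(1.5338) = 0.42775.
z = 7730.0 × 0.42775 = 3306.5 m.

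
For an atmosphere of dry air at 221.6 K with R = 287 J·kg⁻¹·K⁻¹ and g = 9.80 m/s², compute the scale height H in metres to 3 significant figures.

H ≈ 6490 m

The scale height of an isothermal atmosphere is H = RT/g.
H = 287 × 221.6 / 9.80 = 63599/9.80 = 6489.7 m.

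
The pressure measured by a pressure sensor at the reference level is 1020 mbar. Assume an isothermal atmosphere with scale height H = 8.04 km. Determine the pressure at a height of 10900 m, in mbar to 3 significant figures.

Barometric formula: P = P₀ exp(−z/H).
z/H = 10900/8040.0 = 1.3557; exp(−1.3557) = 0.25777.
P = 1020 × 0.25777 = 262.93 mbar.

P ≈ 263 mbar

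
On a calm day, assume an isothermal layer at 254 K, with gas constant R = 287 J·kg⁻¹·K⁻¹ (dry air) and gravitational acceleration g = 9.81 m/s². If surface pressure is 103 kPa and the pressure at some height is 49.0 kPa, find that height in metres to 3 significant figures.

Scale height: H = RT/g = 287 × 254 / 9.81 = 7431.0 m.
Invert the barometric formula: z = H ln(P₀/P).
P₀/P = 103/49.0 = 2.1020; ln(2.1020) = 0.74289.
z = 7431.0 × 0.74289 = 5520.4 m.

z ≈ 5520 m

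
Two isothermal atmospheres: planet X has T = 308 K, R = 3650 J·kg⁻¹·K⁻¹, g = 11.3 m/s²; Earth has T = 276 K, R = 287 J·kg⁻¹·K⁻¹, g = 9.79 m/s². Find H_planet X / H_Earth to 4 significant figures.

H = RT/g for each body.
H_planet X = 3650 × 308 / 11.3 = 99487 m.
H_Earth = 287 × 276 / 9.79 = 8091.1 m.
H_planet X/H_Earth = 99487/8091.1 = 12.296.

H_planet X/H_Earth ≈ 12.30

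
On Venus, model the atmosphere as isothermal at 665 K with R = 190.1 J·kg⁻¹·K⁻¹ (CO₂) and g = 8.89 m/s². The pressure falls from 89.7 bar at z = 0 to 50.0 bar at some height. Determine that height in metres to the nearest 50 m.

Scale height: H = RT/g = 190.1 × 665 / 8.89 = 14220 m.
Invert the barometric formula: z = H ln(P₀/P).
P₀/P = 89.7/50.0 = 1.7940; ln(1.7940) = 0.58445.
z = 14220 × 0.58445 = 8310.9 m.

z ≈ 8300 m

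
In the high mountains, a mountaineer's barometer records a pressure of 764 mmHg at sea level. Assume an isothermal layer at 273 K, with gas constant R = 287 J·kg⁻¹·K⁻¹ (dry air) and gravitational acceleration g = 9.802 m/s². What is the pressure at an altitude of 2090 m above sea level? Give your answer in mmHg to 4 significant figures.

Scale height: H = RT/g = 287 × 273 / 9.802 = 7993.4 m.
Barometric formula: P = P₀ exp(−z/H).
z/H = 2090.0/7993.4 = 0.26147; exp(−0.26147) = 0.76992.
P = 764 × 0.76992 = 588.22 mmHg.

P ≈ 588.2 mmHg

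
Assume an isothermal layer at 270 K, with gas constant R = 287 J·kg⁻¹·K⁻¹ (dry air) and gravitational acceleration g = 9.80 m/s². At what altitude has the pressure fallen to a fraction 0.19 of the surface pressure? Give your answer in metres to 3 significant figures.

Scale height: H = RT/g = 287 × 270 / 9.80 = 7907.1 m.
Set P/P₀ = exp(−z/H) = 0.19, so z = −H ln(0.19).
−ln(0.19) = 1.6607; z = 7907.1 × 1.6607 = 13131 m.

z ≈ 13100 m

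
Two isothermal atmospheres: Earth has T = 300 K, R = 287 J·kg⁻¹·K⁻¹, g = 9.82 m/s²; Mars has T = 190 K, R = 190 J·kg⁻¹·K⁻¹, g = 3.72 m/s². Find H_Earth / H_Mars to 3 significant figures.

H_Earth/H_Mars ≈ 0.903

H = RT/g for each body.
H_Earth = 287 × 300 / 9.82 = 8767.8 m.
H_Mars = 190 × 190 / 3.72 = 9704.3 m.
H_Earth/H_Mars = 8767.8/9704.3 = 0.90350.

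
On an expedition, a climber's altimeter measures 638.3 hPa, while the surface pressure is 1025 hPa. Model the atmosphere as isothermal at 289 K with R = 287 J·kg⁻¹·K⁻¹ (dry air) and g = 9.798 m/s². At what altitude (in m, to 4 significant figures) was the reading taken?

z ≈ 4009 m

Scale height: H = RT/g = 287 × 289 / 9.798 = 8465.3 m.
Invert the barometric formula: z = H ln(P₀/P).
P₀/P = 1025/638.3 = 1.6058; ln(1.6058) = 0.47362.
z = 8465.3 × 0.47362 = 4009.3 m.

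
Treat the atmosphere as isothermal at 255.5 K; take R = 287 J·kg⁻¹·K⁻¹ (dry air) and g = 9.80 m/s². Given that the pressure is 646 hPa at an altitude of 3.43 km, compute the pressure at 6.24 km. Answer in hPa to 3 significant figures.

Scale height: H = RT/g = 287 × 255.5 / 9.80 = 7482.5 m.
Between two levels, P₂ = P₁ exp(−Δz/H) with Δz = z₂ − z₁.
Δz = 6240.0 − 3430.0 = 2810.0 m; Δz/H = 2810.0/7482.5 = 0.37554.
P₂ = 646 × exp(−0.37554) = 646 × 0.68692 = 443.75 hPa.

P ≈ 444 hPa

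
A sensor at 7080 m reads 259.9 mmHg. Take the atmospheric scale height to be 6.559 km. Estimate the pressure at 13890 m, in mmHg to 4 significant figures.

P ≈ 92.02 mmHg

Between two levels, P₂ = P₁ exp(−Δz/H) with Δz = z₂ − z₁.
Δz = 13890 − 7080.0 = 6810.0 m; Δz/H = 6810.0/6559.0 = 1.0383.
P₂ = 259.9 × exp(−1.0383) = 259.9 × 0.35406 = 92.020 mmHg.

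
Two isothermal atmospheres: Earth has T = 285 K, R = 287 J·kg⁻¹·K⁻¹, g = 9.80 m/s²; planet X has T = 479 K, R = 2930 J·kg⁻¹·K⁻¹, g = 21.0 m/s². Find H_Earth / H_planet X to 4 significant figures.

H_Earth/H_planet X ≈ 0.1249

H = RT/g for each body.
H_Earth = 287 × 285 / 9.80 = 8346.4 m.
H_planet X = 2930 × 479 / 21.0 = 66832 m.
H_Earth/H_planet X = 8346.4/66832 = 0.12489.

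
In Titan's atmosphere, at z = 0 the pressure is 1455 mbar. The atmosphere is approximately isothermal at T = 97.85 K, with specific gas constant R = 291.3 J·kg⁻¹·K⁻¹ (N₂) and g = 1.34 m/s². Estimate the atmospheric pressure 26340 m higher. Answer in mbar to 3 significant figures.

P ≈ 422 mbar

Scale height: H = RT/g = 291.3 × 97.85 / 1.34 = 21271 m.
Barometric formula: P = P₀ exp(−z/H).
z/H = 26340/21271 = 1.2383; exp(−1.2383) = 0.28988.
P = 1455 × 0.28988 = 421.78 mbar.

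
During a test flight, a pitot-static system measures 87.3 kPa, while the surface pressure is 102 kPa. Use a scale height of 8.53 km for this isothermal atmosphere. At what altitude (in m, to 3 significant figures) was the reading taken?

Invert the barometric formula: z = H ln(P₀/P).
P₀/P = 102/87.3 = 1.1684; ln(1.1684) = 0.15564.
z = 8530.0 × 0.15564 = 1327.6 m.

z ≈ 1330 m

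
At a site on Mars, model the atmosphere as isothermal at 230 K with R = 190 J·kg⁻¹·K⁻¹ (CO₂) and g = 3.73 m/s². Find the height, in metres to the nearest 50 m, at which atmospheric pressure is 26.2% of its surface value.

Scale height: H = RT/g = 190 × 230 / 3.73 = 11716 m.
Set P/P₀ = exp(−z/H) = 0.262, so z = −H ln(0.262).
−ln(0.262) = 1.3394; z = 11716 × 1.3394 = 15692 m.

z ≈ 15700 m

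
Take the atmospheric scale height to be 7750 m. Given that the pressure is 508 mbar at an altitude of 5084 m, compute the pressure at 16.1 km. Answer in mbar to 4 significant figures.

P ≈ 122.6 mbar

Between two levels, P₂ = P₁ exp(−Δz/H) with Δz = z₂ − z₁.
Δz = 16100 − 5084.0 = 11016 m; Δz/H = 11016/7750.0 = 1.4214.
P₂ = 508 × exp(−1.4214) = 508 × 0.24138 = 122.62 mbar.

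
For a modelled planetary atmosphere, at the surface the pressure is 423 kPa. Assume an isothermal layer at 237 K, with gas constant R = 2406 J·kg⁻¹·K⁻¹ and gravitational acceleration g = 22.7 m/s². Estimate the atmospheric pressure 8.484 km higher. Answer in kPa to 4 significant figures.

Scale height: H = RT/g = 2406 × 237 / 22.7 = 25120 m.
Barometric formula: P = P₀ exp(−z/H).
z/H = 8484.0/25120 = 0.33774; exp(−0.33774) = 0.71338.
P = 423 × 0.71338 = 301.76 kPa.

P ≈ 301.8 kPa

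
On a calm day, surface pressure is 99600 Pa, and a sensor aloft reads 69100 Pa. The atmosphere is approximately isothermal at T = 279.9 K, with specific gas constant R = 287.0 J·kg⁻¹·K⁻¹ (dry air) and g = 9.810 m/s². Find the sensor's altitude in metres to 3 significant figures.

z ≈ 2990 m

Scale height: H = RT/g = 287.0 × 279.9 / 9.810 = 8188.7 m.
Invert the barometric formula: z = H ln(P₀/P).
P₀/P = 99600/69100 = 1.4414; ln(1.4414) = 0.36561.
z = 8188.7 × 0.36561 = 2993.9 m.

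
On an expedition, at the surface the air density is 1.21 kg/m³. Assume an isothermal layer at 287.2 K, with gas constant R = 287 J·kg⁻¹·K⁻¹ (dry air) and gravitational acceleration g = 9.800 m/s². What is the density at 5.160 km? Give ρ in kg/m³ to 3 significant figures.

ρ ≈ 0.655 kg/m³

Scale height: H = RT/g = 287 × 287.2 / 9.800 = 8410.9 m.
In an isothermal atmosphere, density decays like pressure: ρ = ρ₀ exp(−z/H).
z/H = 5160.0/8410.9 = 0.61349; exp(−0.61349) = 0.54146.
ρ = 1.21 × 0.54146 = 0.65517 kg/m³.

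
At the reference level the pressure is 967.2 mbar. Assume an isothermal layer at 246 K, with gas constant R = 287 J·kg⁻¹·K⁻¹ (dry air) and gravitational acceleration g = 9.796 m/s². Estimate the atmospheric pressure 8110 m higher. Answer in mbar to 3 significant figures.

P ≈ 314 mbar

Scale height: H = RT/g = 287 × 246 / 9.796 = 7207.2 m.
Barometric formula: P = P₀ exp(−z/H).
z/H = 8110.0/7207.2 = 1.1253; exp(−1.1253) = 0.32456.
P = 967.2 × 0.32456 = 313.91 mbar.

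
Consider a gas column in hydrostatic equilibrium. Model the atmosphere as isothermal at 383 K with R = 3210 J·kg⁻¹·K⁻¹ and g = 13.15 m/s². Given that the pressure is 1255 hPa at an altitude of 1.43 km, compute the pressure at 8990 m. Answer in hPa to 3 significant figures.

P ≈ 1160 hPa

Scale height: H = RT/g = 3210 × 383 / 13.15 = 93493 m.
Between two levels, P₂ = P₁ exp(−Δz/H) with Δz = z₂ − z₁.
Δz = 8990.0 − 1430.0 = 7560.0 m; Δz/H = 7560.0/93493 = 0.080862.
P₂ = 1255 × exp(−0.080862) = 1255 × 0.92232 = 1157.5 hPa.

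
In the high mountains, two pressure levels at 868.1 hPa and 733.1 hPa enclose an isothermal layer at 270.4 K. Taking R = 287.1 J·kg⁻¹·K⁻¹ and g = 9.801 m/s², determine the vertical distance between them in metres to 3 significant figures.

Hypsometric equation: Δz = (R T̄/g) ln(P₁/P₂).
R T̄/g = 287.1 × 270.4 / 9.801 = 7920.8 m.
ln(868.1/733.1) = ln(1.1841) = 0.16898.
Δz = 7920.8 × 0.16898 = 1338.5 m.

Δz ≈ 1340 m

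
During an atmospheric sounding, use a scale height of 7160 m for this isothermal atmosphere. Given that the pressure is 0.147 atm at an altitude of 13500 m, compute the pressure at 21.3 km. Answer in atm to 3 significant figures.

P ≈ 0.0495 atm

Between two levels, P₂ = P₁ exp(−Δz/H) with Δz = z₂ − z₁.
Δz = 21300 − 13500 = 7800.0 m; Δz/H = 7800.0/7160.0 = 1.0894.
P₂ = 0.147 × exp(−1.0894) = 0.147 × 0.33642 = 0.049454 atm.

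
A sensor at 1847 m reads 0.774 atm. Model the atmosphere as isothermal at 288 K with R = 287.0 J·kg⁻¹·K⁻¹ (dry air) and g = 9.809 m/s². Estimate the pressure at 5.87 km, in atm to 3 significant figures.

P ≈ 0.480 atm

Scale height: H = RT/g = 287.0 × 288 / 9.809 = 8426.5 m.
Between two levels, P₂ = P₁ exp(−Δz/H) with Δz = z₂ − z₁.
Δz = 5870.0 − 1847.0 = 4023.0 m; Δz/H = 4023.0/8426.5 = 0.47742.
P₂ = 0.774 × exp(−0.47742) = 0.774 × 0.62038 = 0.48017 atm.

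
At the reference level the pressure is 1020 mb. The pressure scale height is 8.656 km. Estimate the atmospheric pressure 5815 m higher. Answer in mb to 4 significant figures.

Barometric formula: P = P₀ exp(−z/H).
z/H = 5815.0/8656.0 = 0.67179; exp(−0.67179) = 0.51079.
P = 1020 × 0.51079 = 521.01 mb.

P ≈ 521.0 mb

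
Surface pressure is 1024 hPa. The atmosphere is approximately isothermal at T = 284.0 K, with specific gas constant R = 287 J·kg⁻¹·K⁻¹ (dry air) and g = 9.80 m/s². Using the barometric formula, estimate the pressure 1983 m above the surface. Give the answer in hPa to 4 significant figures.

Scale height: H = RT/g = 287 × 284.0 / 9.80 = 8317.1 m.
Barometric formula: P = P₀ exp(−z/H).
z/H = 1983.0/8317.1 = 0.23842; exp(−0.23842) = 0.78787.
P = 1024 × 0.78787 = 806.78 hPa.

P ≈ 806.8 hPa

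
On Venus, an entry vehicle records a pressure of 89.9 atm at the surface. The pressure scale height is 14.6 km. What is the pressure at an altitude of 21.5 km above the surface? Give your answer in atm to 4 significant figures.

Barometric formula: P = P₀ exp(−z/H).
z/H = 21500/14600 = 1.4726; exp(−1.4726) = 0.22933.
P = 89.9 × 0.22933 = 20.617 atm.

P ≈ 20.62 atm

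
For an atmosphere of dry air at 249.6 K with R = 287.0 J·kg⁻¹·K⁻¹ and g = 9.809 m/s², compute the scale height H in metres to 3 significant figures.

The scale height of an isothermal atmosphere is H = RT/g.
H = 287.0 × 249.6 / 9.809 = 71635/9.809 = 7303.0 m.

H ≈ 7300 m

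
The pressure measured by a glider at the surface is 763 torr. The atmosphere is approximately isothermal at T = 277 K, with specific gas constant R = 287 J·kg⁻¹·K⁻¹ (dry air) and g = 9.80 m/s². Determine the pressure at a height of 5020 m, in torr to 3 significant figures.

P ≈ 411 torr

Scale height: H = RT/g = 287 × 277 / 9.80 = 8112.1 m.
Barometric formula: P = P₀ exp(−z/H).
z/H = 5020.0/8112.1 = 0.61883; exp(−0.61883) = 0.53857.
P = 763 × 0.53857 = 410.93 torr.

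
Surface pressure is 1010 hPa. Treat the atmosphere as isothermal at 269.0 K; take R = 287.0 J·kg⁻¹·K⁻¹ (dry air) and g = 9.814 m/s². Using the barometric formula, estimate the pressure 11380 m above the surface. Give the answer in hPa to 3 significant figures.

P ≈ 238 hPa

Scale height: H = RT/g = 287.0 × 269.0 / 9.814 = 7866.6 m.
Barometric formula: P = P₀ exp(−z/H).
z/H = 11380/7866.6 = 1.4466; exp(−1.4466) = 0.23537.
P = 1010 × 0.23537 = 237.72 hPa.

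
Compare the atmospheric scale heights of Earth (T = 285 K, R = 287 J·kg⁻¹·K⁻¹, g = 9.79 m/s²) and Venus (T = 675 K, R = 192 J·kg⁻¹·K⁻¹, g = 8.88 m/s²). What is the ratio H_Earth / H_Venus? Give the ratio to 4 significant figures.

H = RT/g for each body.
H_Earth = 287 × 285 / 9.79 = 8355.0 m.
H_Venus = 192 × 675 / 8.88 = 14595 m.
H_Earth/H_Venus = 8355.0/14595 = 0.57246.

H_Earth/H_Venus ≈ 0.5725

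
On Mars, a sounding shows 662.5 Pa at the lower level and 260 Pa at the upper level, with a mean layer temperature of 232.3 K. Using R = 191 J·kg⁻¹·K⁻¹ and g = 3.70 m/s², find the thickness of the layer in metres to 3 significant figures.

Hypsometric equation: Δz = (R T̄/g) ln(P₁/P₂).
R T̄/g = 191 × 232.3 / 3.70 = 11992 m.
ln(662.5/260) = ln(2.5481) = 0.93535.
Δz = 11992 × 0.93535 = 11217 m.

Δz ≈ 11200 m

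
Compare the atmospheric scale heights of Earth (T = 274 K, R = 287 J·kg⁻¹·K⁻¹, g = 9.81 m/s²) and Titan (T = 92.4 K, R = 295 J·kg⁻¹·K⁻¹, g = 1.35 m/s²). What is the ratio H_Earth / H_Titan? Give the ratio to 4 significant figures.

H_Earth/H_Titan ≈ 0.3970

H = RT/g for each body.
H_Earth = 287 × 274 / 9.81 = 8016.1 m.
H_Titan = 295 × 92.4 / 1.35 = 20191 m.
H_Earth/H_Titan = 8016.1/20191 = 0.39701.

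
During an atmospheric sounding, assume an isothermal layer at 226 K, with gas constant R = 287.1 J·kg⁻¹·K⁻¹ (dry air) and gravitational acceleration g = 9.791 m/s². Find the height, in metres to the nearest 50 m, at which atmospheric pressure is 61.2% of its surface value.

Scale height: H = RT/g = 287.1 × 226 / 9.791 = 6627.0 m.
Set P/P₀ = exp(−z/H) = 0.612, so z = −H ln(0.612).
−ln(0.612) = 0.49102; z = 6627.0 × 0.49102 = 3254.0 m.

z ≈ 3250 m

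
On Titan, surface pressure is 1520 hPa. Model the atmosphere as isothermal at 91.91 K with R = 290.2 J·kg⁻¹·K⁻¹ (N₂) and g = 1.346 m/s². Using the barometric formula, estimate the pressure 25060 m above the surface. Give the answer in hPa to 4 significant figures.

P ≈ 429.2 hPa

Scale height: H = RT/g = 290.2 × 91.91 / 1.346 = 19816 m.
Barometric formula: P = P₀ exp(−z/H).
z/H = 25060/19816 = 1.2646; exp(−1.2646) = 0.28235.
P = 1520 × 0.28235 = 429.17 hPa.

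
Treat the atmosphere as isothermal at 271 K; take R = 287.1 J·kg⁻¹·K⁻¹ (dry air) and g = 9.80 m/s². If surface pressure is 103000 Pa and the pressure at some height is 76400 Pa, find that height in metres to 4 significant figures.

Scale height: H = RT/g = 287.1 × 271 / 9.80 = 7939.2 m.
Invert the barometric formula: z = H ln(P₀/P).
P₀/P = 103000/76400 = 1.3482; ln(1.3482) = 0.29877.
z = 7939.2 × 0.29877 = 2372.0 m.

z ≈ 2372 m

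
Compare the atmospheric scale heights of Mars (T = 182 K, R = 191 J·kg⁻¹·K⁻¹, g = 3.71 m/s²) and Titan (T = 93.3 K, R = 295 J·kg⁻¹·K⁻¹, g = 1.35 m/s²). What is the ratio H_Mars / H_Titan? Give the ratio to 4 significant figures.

H_Mars/H_Titan ≈ 0.4596

H = RT/g for each body.
H_Mars = 191 × 182 / 3.71 = 9369.8 m.
H_Titan = 295 × 93.3 / 1.35 = 20388 m.
H_Mars/H_Titan = 9369.8/20388 = 0.45957.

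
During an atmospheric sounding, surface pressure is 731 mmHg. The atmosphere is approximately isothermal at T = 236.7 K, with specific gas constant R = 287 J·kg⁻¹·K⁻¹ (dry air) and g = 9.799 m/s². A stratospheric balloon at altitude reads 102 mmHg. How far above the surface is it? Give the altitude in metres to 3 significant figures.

Scale height: H = RT/g = 287 × 236.7 / 9.799 = 6932.6 m.
Invert the barometric formula: z = H ln(P₀/P).
P₀/P = 731/102 = 7.1667; ln(7.1667) = 1.9694.
z = 6932.6 × 1.9694 = 13653 m.

z ≈ 13700 m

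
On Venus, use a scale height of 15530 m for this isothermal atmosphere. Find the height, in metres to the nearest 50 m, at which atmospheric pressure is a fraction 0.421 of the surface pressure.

z ≈ 13450 m

Set P/P₀ = exp(−z/H) = 0.421, so z = −H ln(0.421).
−ln(0.421) = 0.86512; z = 15530 × 0.86512 = 13435 m.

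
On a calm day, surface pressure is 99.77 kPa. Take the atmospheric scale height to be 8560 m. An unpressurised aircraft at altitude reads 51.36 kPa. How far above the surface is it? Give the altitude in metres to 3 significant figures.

z ≈ 5680 m

Invert the barometric formula: z = H ln(P₀/P).
P₀/P = 99.77/51.36 = 1.9426; ln(1.9426) = 0.66403.
z = 8560.0 × 0.66403 = 5684.1 m.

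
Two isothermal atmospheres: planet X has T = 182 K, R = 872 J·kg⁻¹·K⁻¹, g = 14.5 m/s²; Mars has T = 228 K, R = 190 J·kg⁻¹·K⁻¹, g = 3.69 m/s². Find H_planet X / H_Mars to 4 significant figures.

H = RT/g for each body.
H_planet X = 872 × 182 / 14.5 = 10945 m.
H_Mars = 190 × 228 / 3.69 = 11740 m.
H_planet X/H_Mars = 10945/11740 = 0.93228.

H_planet X/H_Mars ≈ 0.9323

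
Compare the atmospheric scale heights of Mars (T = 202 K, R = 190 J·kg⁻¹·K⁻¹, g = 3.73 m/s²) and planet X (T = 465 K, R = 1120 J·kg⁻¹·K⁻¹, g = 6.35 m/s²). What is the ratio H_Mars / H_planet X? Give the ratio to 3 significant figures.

H_Mars/H_planet X ≈ 0.125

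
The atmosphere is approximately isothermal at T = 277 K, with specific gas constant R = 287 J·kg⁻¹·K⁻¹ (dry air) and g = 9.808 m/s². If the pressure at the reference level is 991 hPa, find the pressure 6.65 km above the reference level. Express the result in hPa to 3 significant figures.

Scale height: H = RT/g = 287 × 277 / 9.808 = 8105.5 m.
Barometric formula: P = P₀ exp(−z/H).
z/H = 6650.0/8105.5 = 0.82043; exp(−0.82043) = 0.44024.
P = 991 × 0.44024 = 436.28 hPa.

P ≈ 436 hPa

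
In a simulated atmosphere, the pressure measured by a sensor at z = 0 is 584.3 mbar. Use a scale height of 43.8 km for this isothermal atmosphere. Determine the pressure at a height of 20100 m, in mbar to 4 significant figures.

P ≈ 369.3 mbar

Barometric formula: P = P₀ exp(−z/H).
z/H = 20100/43800 = 0.45890; exp(−0.45890) = 0.63198.
P = 584.3 × 0.63198 = 369.27 mbar.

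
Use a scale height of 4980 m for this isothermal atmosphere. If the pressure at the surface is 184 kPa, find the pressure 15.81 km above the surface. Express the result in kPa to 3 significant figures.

Barometric formula: P = P₀ exp(−z/H).
z/H = 15810/4980.0 = 3.1747; exp(−3.1747) = 0.041807.
P = 184 × 0.041807 = 7.6925 kPa.

P ≈ 7.69 kPa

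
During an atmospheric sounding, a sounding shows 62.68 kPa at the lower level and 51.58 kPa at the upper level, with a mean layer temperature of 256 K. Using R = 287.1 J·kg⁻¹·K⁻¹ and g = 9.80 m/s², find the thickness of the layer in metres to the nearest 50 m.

Δz ≈ 1450 m

Hypsometric equation: Δz = (R T̄/g) ln(P₁/P₂).
R T̄/g = 287.1 × 256 / 9.80 = 7499.8 m.
ln(62.68/51.58) = ln(1.2152) = 0.19491.
Δz = 7499.8 × 0.19491 = 1461.8 m.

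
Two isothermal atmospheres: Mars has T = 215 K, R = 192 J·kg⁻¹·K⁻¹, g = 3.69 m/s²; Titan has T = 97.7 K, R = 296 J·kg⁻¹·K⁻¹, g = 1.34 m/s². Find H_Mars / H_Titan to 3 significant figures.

H = RT/g for each body.
H_Mars = 192 × 215 / 3.69 = 11187 m.
H_Titan = 296 × 97.7 / 1.34 = 21581 m.
H_Mars/H_Titan = 11187/21581 = 0.51837.

H_Mars/H_Titan ≈ 0.518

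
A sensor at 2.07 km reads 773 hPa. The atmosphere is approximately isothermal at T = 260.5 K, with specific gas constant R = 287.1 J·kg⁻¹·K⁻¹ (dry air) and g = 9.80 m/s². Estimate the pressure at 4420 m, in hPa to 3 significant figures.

P ≈ 568 hPa

Scale height: H = RT/g = 287.1 × 260.5 / 9.80 = 7631.6 m.
Between two levels, P₂ = P₁ exp(−Δz/H) with Δz = z₂ − z₁.
Δz = 4420.0 − 2070.0 = 2350.0 m; Δz/H = 2350.0/7631.6 = 0.30793.
P₂ = 773 × exp(−0.30793) = 773 × 0.73497 = 568.13 hPa.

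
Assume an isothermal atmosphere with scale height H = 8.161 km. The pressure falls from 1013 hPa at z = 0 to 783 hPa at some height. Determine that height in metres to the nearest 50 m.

Invert the barometric formula: z = H ln(P₀/P).
P₀/P = 1013/783 = 1.2937; ln(1.2937) = 0.25751.
z = 8161.0 × 0.25751 = 2101.5 m.

z ≈ 2100 m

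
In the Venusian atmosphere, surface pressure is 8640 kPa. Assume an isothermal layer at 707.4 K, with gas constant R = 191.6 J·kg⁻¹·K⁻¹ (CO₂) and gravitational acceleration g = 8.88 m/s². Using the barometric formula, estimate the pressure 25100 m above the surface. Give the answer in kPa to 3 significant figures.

P ≈ 1670 kPa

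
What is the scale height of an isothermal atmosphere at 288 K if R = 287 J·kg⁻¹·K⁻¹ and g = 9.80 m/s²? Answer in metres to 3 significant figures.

H ≈ 8430 m

The scale height of an isothermal atmosphere is H = RT/g.
H = 287 × 288 / 9.80 = 82656/9.80 = 8434.3 m.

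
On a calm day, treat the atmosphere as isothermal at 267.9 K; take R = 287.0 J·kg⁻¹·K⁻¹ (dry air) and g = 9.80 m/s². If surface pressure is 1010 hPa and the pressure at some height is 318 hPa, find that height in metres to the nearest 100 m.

z ≈ 9100 m

Scale height: H = RT/g = 287.0 × 267.9 / 9.80 = 7845.6 m.
Invert the barometric formula: z = H ln(P₀/P).
P₀/P = 1010/318 = 3.1761; ln(3.1761) = 1.1557.
z = 7845.6 × 1.1557 = 9067.2 m.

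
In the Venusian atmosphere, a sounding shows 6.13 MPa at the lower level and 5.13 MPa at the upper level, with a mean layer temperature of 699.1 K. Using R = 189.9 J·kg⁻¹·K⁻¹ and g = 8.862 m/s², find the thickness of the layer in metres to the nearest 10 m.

Δz ≈ 2670 m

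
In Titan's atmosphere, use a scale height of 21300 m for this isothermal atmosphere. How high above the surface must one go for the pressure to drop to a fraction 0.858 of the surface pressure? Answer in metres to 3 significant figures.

z ≈ 3260 m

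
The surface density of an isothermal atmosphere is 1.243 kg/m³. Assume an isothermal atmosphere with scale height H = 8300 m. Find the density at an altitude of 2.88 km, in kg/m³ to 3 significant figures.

In an isothermal atmosphere, density decays like pressure: ρ = ρ₀ exp(−z/H).
z/H = 2880.0/8300.0 = 0.34699; exp(−0.34699) = 0.70681.
ρ = 1.243 × 0.70681 = 0.87856 kg/m³.

ρ ≈ 0.879 kg/m³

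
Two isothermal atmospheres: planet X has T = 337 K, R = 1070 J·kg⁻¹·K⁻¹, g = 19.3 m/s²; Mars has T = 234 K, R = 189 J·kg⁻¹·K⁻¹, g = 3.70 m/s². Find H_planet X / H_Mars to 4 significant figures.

H_planet X/H_Mars ≈ 1.563

H = RT/g for each body.
H_planet X = 1070 × 337 / 19.3 = 18683 m.
H_Mars = 189 × 234 / 3.70 = 11953 m.
H_planet X/H_Mars = 18683/11953 = 1.5630.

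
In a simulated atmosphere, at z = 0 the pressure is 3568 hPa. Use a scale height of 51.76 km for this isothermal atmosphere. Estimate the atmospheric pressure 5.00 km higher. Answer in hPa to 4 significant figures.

P ≈ 3239 hPa

Barometric formula: P = P₀ exp(−z/H).
z/H = 5000.0/51760 = 0.096600; exp(−0.096600) = 0.90792.
P = 3568 × 0.90792 = 3239.5 hPa.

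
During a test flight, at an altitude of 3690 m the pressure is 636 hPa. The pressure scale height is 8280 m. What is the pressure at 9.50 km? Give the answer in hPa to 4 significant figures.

Between two levels, P₂ = P₁ exp(−Δz/H) with Δz = z₂ − z₁.
Δz = 9500.0 − 3690.0 = 5810.0 m; Δz/H = 5810.0/8280.0 = 0.70169.
P₂ = 636 × exp(−0.70169) = 636 × 0.49575 = 315.30 hPa.

P ≈ 315.3 hPa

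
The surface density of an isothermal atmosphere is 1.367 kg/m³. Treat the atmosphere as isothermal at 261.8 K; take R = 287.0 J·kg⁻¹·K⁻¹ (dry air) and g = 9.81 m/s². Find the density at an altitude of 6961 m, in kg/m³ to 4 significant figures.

Scale height: H = RT/g = 287.0 × 261.8 / 9.81 = 7659.2 m.
In an isothermal atmosphere, density decays like pressure: ρ = ρ₀ exp(−z/H).
z/H = 6961.0/7659.2 = 0.90884; exp(−0.90884) = 0.40299.
ρ = 1.367 × 0.40299 = 0.55089 kg/m³.

ρ ≈ 0.5509 kg/m³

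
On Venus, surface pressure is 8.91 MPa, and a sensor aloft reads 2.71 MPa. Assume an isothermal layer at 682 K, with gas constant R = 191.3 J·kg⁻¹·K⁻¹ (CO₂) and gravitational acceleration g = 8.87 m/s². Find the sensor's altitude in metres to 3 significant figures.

Scale height: H = RT/g = 191.3 × 682 / 8.87 = 14709 m.
Invert the barometric formula: z = H ln(P₀/P).
P₀/P = 8.91/2.71 = 3.2878; ln(3.2878) = 1.1902.
z = 14709 × 1.1902 = 17507 m.

z ≈ 17500 m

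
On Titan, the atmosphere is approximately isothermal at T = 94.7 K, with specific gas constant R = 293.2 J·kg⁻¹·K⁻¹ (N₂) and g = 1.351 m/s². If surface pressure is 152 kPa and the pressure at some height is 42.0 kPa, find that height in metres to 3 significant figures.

Scale height: H = RT/g = 293.2 × 94.7 / 1.351 = 20552 m.
Invert the barometric formula: z = H ln(P₀/P).
P₀/P = 152/42.0 = 3.6190; ln(3.6190) = 1.2862.
z = 20552 × 1.2862 = 26434 m.

z ≈ 26400 m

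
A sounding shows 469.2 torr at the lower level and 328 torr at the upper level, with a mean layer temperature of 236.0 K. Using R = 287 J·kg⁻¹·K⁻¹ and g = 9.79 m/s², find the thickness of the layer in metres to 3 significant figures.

Hypsometric equation: Δz = (R T̄/g) ln(P₁/P₂).
R T̄/g = 287 × 236.0 / 9.79 = 6918.5 m.
ln(469.2/328) = ln(1.4305) = 0.35802.
Δz = 6918.5 × 0.35802 = 2477.0 m.

Δz ≈ 2480 m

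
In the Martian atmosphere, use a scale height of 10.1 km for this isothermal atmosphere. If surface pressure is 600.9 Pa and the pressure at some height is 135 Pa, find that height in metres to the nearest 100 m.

z ≈ 15100 m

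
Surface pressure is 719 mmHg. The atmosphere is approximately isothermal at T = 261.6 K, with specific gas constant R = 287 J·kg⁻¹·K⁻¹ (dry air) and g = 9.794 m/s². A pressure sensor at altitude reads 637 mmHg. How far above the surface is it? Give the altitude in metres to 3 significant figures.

z ≈ 928 m

Scale height: H = RT/g = 287 × 261.6 / 9.794 = 7665.8 m.
Invert the barometric formula: z = H ln(P₀/P).
P₀/P = 719/637 = 1.1287; ln(1.1287) = 0.12107.
z = 7665.8 × 0.12107 = 928.10 m.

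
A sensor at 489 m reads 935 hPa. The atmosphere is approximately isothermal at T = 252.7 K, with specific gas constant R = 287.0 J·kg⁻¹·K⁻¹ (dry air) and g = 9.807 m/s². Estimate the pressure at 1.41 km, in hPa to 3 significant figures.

P ≈ 826 hPa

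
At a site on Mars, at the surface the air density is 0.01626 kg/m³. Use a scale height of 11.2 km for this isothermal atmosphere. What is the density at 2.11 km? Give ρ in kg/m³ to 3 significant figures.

ρ ≈ 0.0135 kg/m³

In an isothermal atmosphere, density decays like pressure: ρ = ρ₀ exp(−z/H).
z/H = 2110.0/11200 = 0.18839; exp(−0.18839) = 0.82829.
ρ = 0.01626 × 0.82829 = 0.013468 kg/m³.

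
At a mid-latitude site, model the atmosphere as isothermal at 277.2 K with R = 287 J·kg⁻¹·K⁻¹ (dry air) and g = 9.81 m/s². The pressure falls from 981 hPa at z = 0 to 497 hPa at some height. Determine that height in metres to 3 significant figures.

z ≈ 5510 m

Scale height: H = RT/g = 287 × 277.2 / 9.81 = 8109.7 m.
Invert the barometric formula: z = H ln(P₀/P).
P₀/P = 981/497 = 1.9738; ln(1.9738) = 0.67996.
z = 8109.7 × 0.67996 = 5514.3 m.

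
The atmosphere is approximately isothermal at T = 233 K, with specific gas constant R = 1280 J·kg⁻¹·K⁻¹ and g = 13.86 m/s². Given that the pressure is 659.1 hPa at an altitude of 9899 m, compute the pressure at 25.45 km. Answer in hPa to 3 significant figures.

Scale height: H = RT/g = 1280 × 233 / 13.86 = 21518 m.
Between two levels, P₂ = P₁ exp(−Δz/H) with Δz = z₂ − z₁.
Δz = 25450 − 9899.0 = 15551 m; Δz/H = 15551/21518 = 0.72270.
P₂ = 659.1 × exp(−0.72270) = 659.1 × 0.48544 = 319.95 hPa.

P ≈ 320 hPa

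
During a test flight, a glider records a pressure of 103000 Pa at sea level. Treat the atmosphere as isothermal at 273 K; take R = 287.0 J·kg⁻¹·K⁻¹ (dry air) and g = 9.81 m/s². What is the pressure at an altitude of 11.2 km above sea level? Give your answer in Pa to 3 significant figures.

P ≈ 25300 Pa

Scale height: H = RT/g = 287.0 × 273 / 9.81 = 7986.9 m.
Barometric formula: P = P₀ exp(−z/H).
z/H = 11200/7986.9 = 1.4023; exp(−1.4023) = 0.24603.
P = 103000 × 0.24603 = 25341 Pa.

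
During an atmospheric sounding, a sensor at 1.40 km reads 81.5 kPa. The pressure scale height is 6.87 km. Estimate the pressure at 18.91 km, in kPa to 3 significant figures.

P ≈ 6.37 kPa

Between two levels, P₂ = P₁ exp(−Δz/H) with Δz = z₂ − z₁.
Δz = 18910 − 1400.0 = 17510 m; Δz/H = 17510/6870.0 = 2.5488.
P₂ = 81.5 × exp(−2.5488) = 81.5 × 0.078175 = 6.3713 kPa.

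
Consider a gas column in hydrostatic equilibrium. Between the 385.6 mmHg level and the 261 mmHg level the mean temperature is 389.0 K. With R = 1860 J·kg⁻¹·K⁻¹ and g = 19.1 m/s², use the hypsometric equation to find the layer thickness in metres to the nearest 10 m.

Δz ≈ 14780 m

Hypsometric equation: Δz = (R T̄/g) ln(P₁/P₂).
R T̄/g = 1860 × 389.0 / 19.1 = 37882 m.
ln(385.6/261) = ln(1.4774) = 0.39028.
Δz = 37882 × 0.39028 = 14785 m.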